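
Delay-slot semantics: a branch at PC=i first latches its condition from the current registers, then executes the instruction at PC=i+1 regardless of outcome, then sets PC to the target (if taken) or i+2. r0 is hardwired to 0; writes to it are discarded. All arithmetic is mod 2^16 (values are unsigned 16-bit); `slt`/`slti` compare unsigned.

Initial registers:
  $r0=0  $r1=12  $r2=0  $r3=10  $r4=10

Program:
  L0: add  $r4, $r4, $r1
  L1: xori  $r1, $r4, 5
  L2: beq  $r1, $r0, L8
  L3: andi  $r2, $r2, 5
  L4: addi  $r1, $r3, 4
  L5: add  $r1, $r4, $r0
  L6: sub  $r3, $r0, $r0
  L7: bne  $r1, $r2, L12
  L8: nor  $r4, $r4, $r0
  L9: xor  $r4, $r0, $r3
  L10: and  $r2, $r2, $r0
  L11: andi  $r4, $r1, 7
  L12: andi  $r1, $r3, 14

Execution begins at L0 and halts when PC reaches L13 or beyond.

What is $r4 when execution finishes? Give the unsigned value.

#0 add  $r4, $r4, $r1 ; 0/12/0/10/22
#1 xori  $r1, $r4, 5 ; 0/19/0/10/22
#2 beq  $r1, $r0, L8 ; 0/19/0/10/22 ; →fallthru
#3 andi  $r2, $r2, 5 ; 0/19/0/10/22
#4 addi  $r1, $r3, 4 ; 0/14/0/10/22
#5 add  $r1, $r4, $r0 ; 0/22/0/10/22
#6 sub  $r3, $r0, $r0 ; 0/22/0/0/22
#7 bne  $r1, $r2, L12 ; 0/22/0/0/22 ; →target
#8 nor  $r4, $r4, $r0 ; 0/22/0/0/65513
#12 andi  $r1, $r3, 14 ; 0/0/0/0/65513

65513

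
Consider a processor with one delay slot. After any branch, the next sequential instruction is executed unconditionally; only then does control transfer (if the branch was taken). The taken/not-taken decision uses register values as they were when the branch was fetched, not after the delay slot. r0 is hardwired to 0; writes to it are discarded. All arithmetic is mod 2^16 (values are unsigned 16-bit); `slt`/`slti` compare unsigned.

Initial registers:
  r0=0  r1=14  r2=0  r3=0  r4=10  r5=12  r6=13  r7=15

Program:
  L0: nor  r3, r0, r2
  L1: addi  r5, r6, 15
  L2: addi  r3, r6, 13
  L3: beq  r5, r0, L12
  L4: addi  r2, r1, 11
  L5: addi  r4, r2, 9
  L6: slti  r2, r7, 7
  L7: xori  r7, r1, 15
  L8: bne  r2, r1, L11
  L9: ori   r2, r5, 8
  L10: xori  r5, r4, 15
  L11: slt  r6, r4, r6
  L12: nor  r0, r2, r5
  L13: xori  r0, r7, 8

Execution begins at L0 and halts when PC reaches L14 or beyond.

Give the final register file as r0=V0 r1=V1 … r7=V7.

[0] nor  r3, r0, r2  →  {r0:0, r1:14, r2:0, r3:65535, r4:10, r5:12, r6:13, r7:15}
[1] addi  r5, r6, 15  →  {r0:0, r1:14, r2:0, r3:65535, r4:10, r5:28, r6:13, r7:15}
[2] addi  r3, r6, 13  →  {r0:0, r1:14, r2:0, r3:26, r4:10, r5:28, r6:13, r7:15}
[3] beq  r5, r0, L12  →  {r0:0, r1:14, r2:0, r3:26, r4:10, r5:28, r6:13, r7:15}  ⟨branch fallthrough⟩
[4] addi  r2, r1, 11  →  {r0:0, r1:14, r2:25, r3:26, r4:10, r5:28, r6:13, r7:15}
[5] addi  r4, r2, 9  →  {r0:0, r1:14, r2:25, r3:26, r4:34, r5:28, r6:13, r7:15}
[6] slti  r2, r7, 7  →  {r0:0, r1:14, r2:0, r3:26, r4:34, r5:28, r6:13, r7:15}
[7] xori  r7, r1, 15  →  {r0:0, r1:14, r2:0, r3:26, r4:34, r5:28, r6:13, r7:1}
[8] bne  r2, r1, L11  →  {r0:0, r1:14, r2:0, r3:26, r4:34, r5:28, r6:13, r7:1}  ⟨branch taken⟩
[9] ori   r2, r5, 8  →  {r0:0, r1:14, r2:28, r3:26, r4:34, r5:28, r6:13, r7:1}
[11] slt  r6, r4, r6  →  {r0:0, r1:14, r2:28, r3:26, r4:34, r5:28, r6:0, r7:1}
[12] nor  r0, r2, r5  →  {r0:0, r1:14, r2:28, r3:26, r4:34, r5:28, r6:0, r7:1}
[13] xori  r0, r7, 8  →  {r0:0, r1:14, r2:28, r3:26, r4:34, r5:28, r6:0, r7:1}

r0=0 r1=14 r2=28 r3=26 r4=34 r5=28 r6=0 r7=1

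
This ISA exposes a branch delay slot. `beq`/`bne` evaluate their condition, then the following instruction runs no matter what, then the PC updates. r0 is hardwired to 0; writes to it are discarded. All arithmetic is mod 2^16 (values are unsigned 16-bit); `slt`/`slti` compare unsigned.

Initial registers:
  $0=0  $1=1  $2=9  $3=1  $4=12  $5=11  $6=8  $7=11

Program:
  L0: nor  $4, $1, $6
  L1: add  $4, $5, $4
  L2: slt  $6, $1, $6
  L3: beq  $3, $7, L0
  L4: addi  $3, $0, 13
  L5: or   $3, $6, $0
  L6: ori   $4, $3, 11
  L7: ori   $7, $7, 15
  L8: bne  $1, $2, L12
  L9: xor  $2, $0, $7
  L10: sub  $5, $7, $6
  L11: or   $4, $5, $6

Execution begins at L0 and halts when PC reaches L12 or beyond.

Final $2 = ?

15

  step pc=0: nor  $4, $1, $6  regs=(0,1,9,1,65526,11,8,11)
  step pc=1: add  $4, $5, $4  regs=(0,1,9,1,1,11,8,11)
  step pc=2: slt  $6, $1, $6  regs=(0,1,9,1,1,11,1,11)
  step pc=3: beq  $3, $7, L0  cond=F  regs=(0,1,9,1,1,11,1,11)
  step pc=4: addi  $3, $0, 13  regs=(0,1,9,13,1,11,1,11)
  step pc=5: or   $3, $6, $0  regs=(0,1,9,1,1,11,1,11)
  step pc=6: ori   $4, $3, 11  regs=(0,1,9,1,11,11,1,11)
  step pc=7: ori   $7, $7, 15  regs=(0,1,9,1,11,11,1,15)
  step pc=8: bne  $1, $2, L12  cond=T  regs=(0,1,9,1,11,11,1,15)
  step pc=9: xor  $2, $0, $7  regs=(0,1,15,1,11,11,1,15)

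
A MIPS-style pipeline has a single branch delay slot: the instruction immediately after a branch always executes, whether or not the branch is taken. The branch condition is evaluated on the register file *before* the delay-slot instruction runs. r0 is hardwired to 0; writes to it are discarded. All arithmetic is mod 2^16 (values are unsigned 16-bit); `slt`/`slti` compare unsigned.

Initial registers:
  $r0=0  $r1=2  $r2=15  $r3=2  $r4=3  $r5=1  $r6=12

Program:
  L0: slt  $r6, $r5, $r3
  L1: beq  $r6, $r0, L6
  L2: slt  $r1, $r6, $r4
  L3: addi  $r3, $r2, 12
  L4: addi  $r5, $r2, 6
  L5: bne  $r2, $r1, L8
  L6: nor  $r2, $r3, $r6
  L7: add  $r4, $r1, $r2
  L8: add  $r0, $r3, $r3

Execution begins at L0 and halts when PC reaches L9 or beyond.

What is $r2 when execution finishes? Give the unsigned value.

65508

#0 slt  $r6, $r5, $r3 ; 0/2/15/2/3/1/1
#1 beq  $r6, $r0, L6 ; 0/2/15/2/3/1/1 ; →fallthru
#2 slt  $r1, $r6, $r4 ; 0/1/15/2/3/1/1
#3 addi  $r3, $r2, 12 ; 0/1/15/27/3/1/1
#4 addi  $r5, $r2, 6 ; 0/1/15/27/3/21/1
#5 bne  $r2, $r1, L8 ; 0/1/15/27/3/21/1 ; →target
#6 nor  $r2, $r3, $r6 ; 0/1/65508/27/3/21/1
#8 add  $r0, $r3, $r3 ; 0/1/65508/27/3/21/1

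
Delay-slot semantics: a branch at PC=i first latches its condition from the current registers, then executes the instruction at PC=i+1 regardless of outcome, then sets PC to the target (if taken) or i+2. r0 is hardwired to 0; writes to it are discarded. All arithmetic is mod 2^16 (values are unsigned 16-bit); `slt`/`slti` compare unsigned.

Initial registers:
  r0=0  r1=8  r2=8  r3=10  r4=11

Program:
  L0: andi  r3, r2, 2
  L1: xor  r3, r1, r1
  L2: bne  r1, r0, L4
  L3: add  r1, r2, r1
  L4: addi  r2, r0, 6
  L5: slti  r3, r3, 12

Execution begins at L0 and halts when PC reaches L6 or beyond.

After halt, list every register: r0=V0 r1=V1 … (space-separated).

r0=0 r1=16 r2=6 r3=1 r4=11

PC=0  andi  r3, r2, 2        | r0=0 r1=8 r2=8 r3=0 r4=11
PC=1  xor  r3, r1, r1        | r0=0 r1=8 r2=8 r3=0 r4=11
PC=2  bne  r1, r0, L4        | r0=0 r1=8 r2=8 r3=0 r4=11  [TAKEN]
PC=3  add  r1, r2, r1        | r0=0 r1=16 r2=8 r3=0 r4=11
PC=4  addi  r2, r0, 6        | r0=0 r1=16 r2=6 r3=0 r4=11
PC=5  slti  r3, r3, 12       | r0=0 r1=16 r2=6 r3=1 r4=11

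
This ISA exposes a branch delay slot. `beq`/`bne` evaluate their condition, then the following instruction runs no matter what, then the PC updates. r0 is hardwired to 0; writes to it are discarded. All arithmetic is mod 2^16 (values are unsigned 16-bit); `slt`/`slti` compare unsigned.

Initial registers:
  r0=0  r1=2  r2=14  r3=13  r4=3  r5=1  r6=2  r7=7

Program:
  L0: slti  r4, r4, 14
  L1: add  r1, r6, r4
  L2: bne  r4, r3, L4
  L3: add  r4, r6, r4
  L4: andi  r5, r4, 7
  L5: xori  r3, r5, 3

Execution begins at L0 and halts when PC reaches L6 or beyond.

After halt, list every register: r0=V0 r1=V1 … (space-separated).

r0=0 r1=3 r2=14 r3=0 r4=3 r5=3 r6=2 r7=7

[0] slti  r4, r4, 14  →  {r0:0, r1:2, r2:14, r3:13, r4:1, r5:1, r6:2, r7:7}
[1] add  r1, r6, r4  →  {r0:0, r1:3, r2:14, r3:13, r4:1, r5:1, r6:2, r7:7}
[2] bne  r4, r3, L4  →  {r0:0, r1:3, r2:14, r3:13, r4:1, r5:1, r6:2, r7:7}  ⟨branch taken⟩
[3] add  r4, r6, r4  →  {r0:0, r1:3, r2:14, r3:13, r4:3, r5:1, r6:2, r7:7}
[4] andi  r5, r4, 7  →  {r0:0, r1:3, r2:14, r3:13, r4:3, r5:3, r6:2, r7:7}
[5] xori  r3, r5, 3  →  {r0:0, r1:3, r2:14, r3:0, r4:3, r5:3, r6:2, r7:7}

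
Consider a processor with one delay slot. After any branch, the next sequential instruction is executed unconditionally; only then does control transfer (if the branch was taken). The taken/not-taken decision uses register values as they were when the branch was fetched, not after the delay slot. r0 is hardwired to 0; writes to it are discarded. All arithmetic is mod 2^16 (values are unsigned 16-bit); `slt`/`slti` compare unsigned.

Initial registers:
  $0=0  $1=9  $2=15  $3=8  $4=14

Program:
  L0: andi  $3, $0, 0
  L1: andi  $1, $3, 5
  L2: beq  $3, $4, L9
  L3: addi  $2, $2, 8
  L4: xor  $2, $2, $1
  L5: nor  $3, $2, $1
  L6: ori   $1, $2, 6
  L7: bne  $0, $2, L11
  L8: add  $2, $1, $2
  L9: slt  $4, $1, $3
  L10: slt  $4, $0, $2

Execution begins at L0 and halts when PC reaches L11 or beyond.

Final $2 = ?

46

#0 andi  $3, $0, 0 ; 0/9/15/0/14
#1 andi  $1, $3, 5 ; 0/0/15/0/14
#2 beq  $3, $4, L9 ; 0/0/15/0/14 ; →fallthru
#3 addi  $2, $2, 8 ; 0/0/23/0/14
#4 xor  $2, $2, $1 ; 0/0/23/0/14
#5 nor  $3, $2, $1 ; 0/0/23/65512/14
#6 ori   $1, $2, 6 ; 0/23/23/65512/14
#7 bne  $0, $2, L11 ; 0/23/23/65512/14 ; →target
#8 add  $2, $1, $2 ; 0/23/46/65512/14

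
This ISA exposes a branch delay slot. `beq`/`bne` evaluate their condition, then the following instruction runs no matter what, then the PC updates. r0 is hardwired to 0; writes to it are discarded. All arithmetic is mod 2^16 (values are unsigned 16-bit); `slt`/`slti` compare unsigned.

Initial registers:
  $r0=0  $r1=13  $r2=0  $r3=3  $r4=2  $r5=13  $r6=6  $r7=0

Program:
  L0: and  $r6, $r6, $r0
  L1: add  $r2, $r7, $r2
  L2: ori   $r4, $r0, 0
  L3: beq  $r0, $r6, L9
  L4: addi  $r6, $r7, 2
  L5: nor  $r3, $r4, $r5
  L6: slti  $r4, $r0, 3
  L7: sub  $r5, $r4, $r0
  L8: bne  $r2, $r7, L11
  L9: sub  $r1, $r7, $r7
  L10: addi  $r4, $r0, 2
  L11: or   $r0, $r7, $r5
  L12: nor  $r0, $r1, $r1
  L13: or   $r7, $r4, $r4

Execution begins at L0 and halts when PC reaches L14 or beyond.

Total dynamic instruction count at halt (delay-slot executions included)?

#0 and  $r6, $r6, $r0 ; 0/13/0/3/2/13/0/0
#1 add  $r2, $r7, $r2 ; 0/13/0/3/2/13/0/0
#2 ori   $r4, $r0, 0 ; 0/13/0/3/0/13/0/0
#3 beq  $r0, $r6, L9 ; 0/13/0/3/0/13/0/0 ; →target
#4 addi  $r6, $r7, 2 ; 0/13/0/3/0/13/2/0
#9 sub  $r1, $r7, $r7 ; 0/0/0/3/0/13/2/0
#10 addi  $r4, $r0, 2 ; 0/0/0/3/2/13/2/0
#11 or   $r0, $r7, $r5 ; 0/0/0/3/2/13/2/0
#12 nor  $r0, $r1, $r1 ; 0/0/0/3/2/13/2/0
#13 or   $r7, $r4, $r4 ; 0/0/0/3/2/13/2/2

10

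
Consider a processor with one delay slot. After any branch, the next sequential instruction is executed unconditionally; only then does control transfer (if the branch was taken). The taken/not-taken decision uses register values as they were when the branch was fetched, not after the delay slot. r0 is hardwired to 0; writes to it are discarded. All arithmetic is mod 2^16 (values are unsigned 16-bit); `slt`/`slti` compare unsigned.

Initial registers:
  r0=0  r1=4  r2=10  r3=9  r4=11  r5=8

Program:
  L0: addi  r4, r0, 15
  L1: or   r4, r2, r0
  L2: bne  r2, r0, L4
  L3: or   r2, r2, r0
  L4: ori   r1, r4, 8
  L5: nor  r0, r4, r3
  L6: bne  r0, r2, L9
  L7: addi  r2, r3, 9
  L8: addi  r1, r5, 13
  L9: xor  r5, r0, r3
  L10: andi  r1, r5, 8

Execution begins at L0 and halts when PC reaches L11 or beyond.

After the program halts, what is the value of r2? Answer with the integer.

18

#0 addi  r4, r0, 15 ; 0/4/10/9/15/8
#1 or   r4, r2, r0 ; 0/4/10/9/10/8
#2 bne  r2, r0, L4 ; 0/4/10/9/10/8 ; →target
#3 or   r2, r2, r0 ; 0/4/10/9/10/8
#4 ori   r1, r4, 8 ; 0/10/10/9/10/8
#5 nor  r0, r4, r3 ; 0/10/10/9/10/8
#6 bne  r0, r2, L9 ; 0/10/10/9/10/8 ; →target
#7 addi  r2, r3, 9 ; 0/10/18/9/10/8
#9 xor  r5, r0, r3 ; 0/10/18/9/10/9
#10 andi  r1, r5, 8 ; 0/8/18/9/10/9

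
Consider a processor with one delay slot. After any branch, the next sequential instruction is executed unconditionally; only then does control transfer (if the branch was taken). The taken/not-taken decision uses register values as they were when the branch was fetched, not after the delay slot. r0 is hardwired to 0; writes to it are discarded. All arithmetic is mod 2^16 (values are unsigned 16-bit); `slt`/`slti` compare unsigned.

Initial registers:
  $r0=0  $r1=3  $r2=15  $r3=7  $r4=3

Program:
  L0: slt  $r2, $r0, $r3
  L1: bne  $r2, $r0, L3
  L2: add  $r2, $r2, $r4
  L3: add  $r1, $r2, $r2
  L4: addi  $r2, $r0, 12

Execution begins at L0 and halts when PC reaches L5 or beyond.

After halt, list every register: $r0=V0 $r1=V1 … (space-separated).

$r0=0 $r1=8 $r2=12 $r3=7 $r4=3

  step pc=0: slt  $r2, $r0, $r3  regs=(0,3,1,7,3)
  step pc=1: bne  $r2, $r0, L3  cond=T  regs=(0,3,1,7,3)
  step pc=2: add  $r2, $r2, $r4  regs=(0,3,4,7,3)
  step pc=3: add  $r1, $r2, $r2  regs=(0,8,4,7,3)
  step pc=4: addi  $r2, $r0, 12  regs=(0,8,12,7,3)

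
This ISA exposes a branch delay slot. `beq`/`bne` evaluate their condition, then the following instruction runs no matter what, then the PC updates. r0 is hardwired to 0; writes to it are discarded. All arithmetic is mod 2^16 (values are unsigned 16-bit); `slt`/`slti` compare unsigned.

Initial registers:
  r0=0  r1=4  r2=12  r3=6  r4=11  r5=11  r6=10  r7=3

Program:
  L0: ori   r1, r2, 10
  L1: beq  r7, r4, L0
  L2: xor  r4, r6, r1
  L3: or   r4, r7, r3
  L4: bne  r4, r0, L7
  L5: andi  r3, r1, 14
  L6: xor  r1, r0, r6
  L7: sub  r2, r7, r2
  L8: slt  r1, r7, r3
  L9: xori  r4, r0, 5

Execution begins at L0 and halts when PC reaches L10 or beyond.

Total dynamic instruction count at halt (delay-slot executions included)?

9

PC=0  ori   r1, r2, 10       | r0=0 r1=14 r2=12 r3=6 r4=11 r5=11 r6=10 r7=3
PC=1  beq  r7, r4, L0        | r0=0 r1=14 r2=12 r3=6 r4=11 r5=11 r6=10 r7=3  [not taken]
PC=2  xor  r4, r6, r1        | r0=0 r1=14 r2=12 r3=6 r4=4 r5=11 r6=10 r7=3
PC=3  or   r4, r7, r3        | r0=0 r1=14 r2=12 r3=6 r4=7 r5=11 r6=10 r7=3
PC=4  bne  r4, r0, L7        | r0=0 r1=14 r2=12 r3=6 r4=7 r5=11 r6=10 r7=3  [TAKEN]
PC=5  andi  r3, r1, 14       | r0=0 r1=14 r2=12 r3=14 r4=7 r5=11 r6=10 r7=3
PC=7  sub  r2, r7, r2        | r0=0 r1=14 r2=65527 r3=14 r4=7 r5=11 r6=10 r7=3
PC=8  slt  r1, r7, r3        | r0=0 r1=1 r2=65527 r3=14 r4=7 r5=11 r6=10 r7=3
PC=9  xori  r4, r0, 5        | r0=0 r1=1 r2=65527 r3=14 r4=5 r5=11 r6=10 r7=3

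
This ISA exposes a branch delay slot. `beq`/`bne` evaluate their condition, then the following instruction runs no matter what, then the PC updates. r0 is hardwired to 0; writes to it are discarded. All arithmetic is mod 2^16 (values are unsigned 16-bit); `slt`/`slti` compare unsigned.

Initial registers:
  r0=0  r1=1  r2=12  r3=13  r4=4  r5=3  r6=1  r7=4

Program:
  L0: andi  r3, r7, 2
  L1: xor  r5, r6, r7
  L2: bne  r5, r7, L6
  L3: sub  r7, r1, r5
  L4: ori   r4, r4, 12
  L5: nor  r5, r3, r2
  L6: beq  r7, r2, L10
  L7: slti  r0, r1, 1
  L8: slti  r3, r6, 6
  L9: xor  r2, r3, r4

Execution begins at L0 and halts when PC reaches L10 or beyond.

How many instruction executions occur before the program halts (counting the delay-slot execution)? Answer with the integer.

8

  step pc=0: andi  r3, r7, 2  regs=(0,1,12,0,4,3,1,4)
  step pc=1: xor  r5, r6, r7  regs=(0,1,12,0,4,5,1,4)
  step pc=2: bne  r5, r7, L6  cond=T  regs=(0,1,12,0,4,5,1,4)
  step pc=3: sub  r7, r1, r5  regs=(0,1,12,0,4,5,1,65532)
  step pc=6: beq  r7, r2, L10  cond=F  regs=(0,1,12,0,4,5,1,65532)
  step pc=7: slti  r0, r1, 1  regs=(0,1,12,0,4,5,1,65532)
  step pc=8: slti  r3, r6, 6  regs=(0,1,12,1,4,5,1,65532)
  step pc=9: xor  r2, r3, r4  regs=(0,1,5,1,4,5,1,65532)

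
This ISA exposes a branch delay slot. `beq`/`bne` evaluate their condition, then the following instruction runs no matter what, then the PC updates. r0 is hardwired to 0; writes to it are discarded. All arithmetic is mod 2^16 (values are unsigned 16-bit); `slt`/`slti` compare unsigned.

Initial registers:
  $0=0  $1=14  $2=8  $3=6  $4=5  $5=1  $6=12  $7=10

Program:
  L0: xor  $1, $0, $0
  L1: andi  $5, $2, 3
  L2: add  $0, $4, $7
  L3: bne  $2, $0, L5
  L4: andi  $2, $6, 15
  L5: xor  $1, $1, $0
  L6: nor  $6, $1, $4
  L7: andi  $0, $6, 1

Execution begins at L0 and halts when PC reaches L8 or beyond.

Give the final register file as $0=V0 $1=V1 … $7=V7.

$0=0 $1=0 $2=12 $3=6 $4=5 $5=0 $6=65530 $7=10

  step pc=0: xor  $1, $0, $0  regs=(0,0,8,6,5,1,12,10)
  step pc=1: andi  $5, $2, 3  regs=(0,0,8,6,5,0,12,10)
  step pc=2: add  $0, $4, $7  regs=(0,0,8,6,5,0,12,10)
  step pc=3: bne  $2, $0, L5  cond=T  regs=(0,0,8,6,5,0,12,10)
  step pc=4: andi  $2, $6, 15  regs=(0,0,12,6,5,0,12,10)
  step pc=5: xor  $1, $1, $0  regs=(0,0,12,6,5,0,12,10)
  step pc=6: nor  $6, $1, $4  regs=(0,0,12,6,5,0,65530,10)
  step pc=7: andi  $0, $6, 1  regs=(0,0,12,6,5,0,65530,10)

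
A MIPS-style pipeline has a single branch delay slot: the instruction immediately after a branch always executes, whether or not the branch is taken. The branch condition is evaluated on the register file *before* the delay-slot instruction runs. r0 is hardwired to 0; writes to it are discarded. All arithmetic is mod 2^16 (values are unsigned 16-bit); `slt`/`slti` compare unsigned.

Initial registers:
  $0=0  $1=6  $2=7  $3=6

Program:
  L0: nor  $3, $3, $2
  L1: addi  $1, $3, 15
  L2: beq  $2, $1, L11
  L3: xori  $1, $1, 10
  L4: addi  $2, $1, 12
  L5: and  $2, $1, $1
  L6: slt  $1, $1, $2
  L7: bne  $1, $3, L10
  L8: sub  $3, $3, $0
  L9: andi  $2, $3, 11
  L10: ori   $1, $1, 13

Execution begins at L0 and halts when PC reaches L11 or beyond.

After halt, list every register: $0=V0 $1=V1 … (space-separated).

$0=0 $1=13 $2=7 $3=65528

#0 nor  $3, $3, $2 ; 0/6/7/65528
#1 addi  $1, $3, 15 ; 0/7/7/65528
#2 beq  $2, $1, L11 ; 0/7/7/65528 ; →target
#3 xori  $1, $1, 10 ; 0/13/7/65528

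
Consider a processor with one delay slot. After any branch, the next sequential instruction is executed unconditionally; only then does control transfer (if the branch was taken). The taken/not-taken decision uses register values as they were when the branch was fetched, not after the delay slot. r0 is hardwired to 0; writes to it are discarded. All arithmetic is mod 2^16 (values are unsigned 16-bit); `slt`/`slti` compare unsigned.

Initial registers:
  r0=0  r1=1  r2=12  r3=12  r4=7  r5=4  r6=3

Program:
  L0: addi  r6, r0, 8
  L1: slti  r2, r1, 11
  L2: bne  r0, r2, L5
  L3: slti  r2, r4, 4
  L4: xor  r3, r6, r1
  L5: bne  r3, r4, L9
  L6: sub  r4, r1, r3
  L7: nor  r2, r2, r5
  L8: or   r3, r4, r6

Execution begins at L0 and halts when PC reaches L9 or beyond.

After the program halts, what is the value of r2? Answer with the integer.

0

PC=0  addi  r6, r0, 8        | r0=0 r1=1 r2=12 r3=12 r4=7 r5=4 r6=8
PC=1  slti  r2, r1, 11       | r0=0 r1=1 r2=1 r3=12 r4=7 r5=4 r6=8
PC=2  bne  r0, r2, L5        | r0=0 r1=1 r2=1 r3=12 r4=7 r5=4 r6=8  [TAKEN]
PC=3  slti  r2, r4, 4        | r0=0 r1=1 r2=0 r3=12 r4=7 r5=4 r6=8
PC=5  bne  r3, r4, L9        | r0=0 r1=1 r2=0 r3=12 r4=7 r5=4 r6=8  [TAKEN]
PC=6  sub  r4, r1, r3        | r0=0 r1=1 r2=0 r3=12 r4=65525 r5=4 r6=8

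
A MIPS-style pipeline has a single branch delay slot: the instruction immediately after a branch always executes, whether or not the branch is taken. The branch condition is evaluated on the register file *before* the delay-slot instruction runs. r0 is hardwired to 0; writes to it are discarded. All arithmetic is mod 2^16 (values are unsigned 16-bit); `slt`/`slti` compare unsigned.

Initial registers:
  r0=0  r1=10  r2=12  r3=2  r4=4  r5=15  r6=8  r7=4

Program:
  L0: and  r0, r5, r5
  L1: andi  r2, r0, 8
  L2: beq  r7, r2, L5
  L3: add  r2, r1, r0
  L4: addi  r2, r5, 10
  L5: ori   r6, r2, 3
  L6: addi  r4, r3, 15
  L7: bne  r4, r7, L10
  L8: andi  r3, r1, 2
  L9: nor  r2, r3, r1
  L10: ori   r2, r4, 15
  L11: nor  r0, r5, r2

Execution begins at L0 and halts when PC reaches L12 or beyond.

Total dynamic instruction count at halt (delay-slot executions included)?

11

PC=0  and  r0, r5, r5        | r0=0 r1=10 r2=12 r3=2 r4=4 r5=15 r6=8 r7=4
PC=1  andi  r2, r0, 8        | r0=0 r1=10 r2=0 r3=2 r4=4 r5=15 r6=8 r7=4
PC=2  beq  r7, r2, L5        | r0=0 r1=10 r2=0 r3=2 r4=4 r5=15 r6=8 r7=4  [not taken]
PC=3  add  r2, r1, r0        | r0=0 r1=10 r2=10 r3=2 r4=4 r5=15 r6=8 r7=4
PC=4  addi  r2, r5, 10       | r0=0 r1=10 r2=25 r3=2 r4=4 r5=15 r6=8 r7=4
PC=5  ori   r6, r2, 3        | r0=0 r1=10 r2=25 r3=2 r4=4 r5=15 r6=27 r7=4
PC=6  addi  r4, r3, 15       | r0=0 r1=10 r2=25 r3=2 r4=17 r5=15 r6=27 r7=4
PC=7  bne  r4, r7, L10       | r0=0 r1=10 r2=25 r3=2 r4=17 r5=15 r6=27 r7=4  [TAKEN]
PC=8  andi  r3, r1, 2        | r0=0 r1=10 r2=25 r3=2 r4=17 r5=15 r6=27 r7=4
PC=10 ori   r2, r4, 15       | r0=0 r1=10 r2=31 r3=2 r4=17 r5=15 r6=27 r7=4
PC=11 nor  r0, r5, r2        | r0=0 r1=10 r2=31 r3=2 r4=17 r5=15 r6=27 r7=4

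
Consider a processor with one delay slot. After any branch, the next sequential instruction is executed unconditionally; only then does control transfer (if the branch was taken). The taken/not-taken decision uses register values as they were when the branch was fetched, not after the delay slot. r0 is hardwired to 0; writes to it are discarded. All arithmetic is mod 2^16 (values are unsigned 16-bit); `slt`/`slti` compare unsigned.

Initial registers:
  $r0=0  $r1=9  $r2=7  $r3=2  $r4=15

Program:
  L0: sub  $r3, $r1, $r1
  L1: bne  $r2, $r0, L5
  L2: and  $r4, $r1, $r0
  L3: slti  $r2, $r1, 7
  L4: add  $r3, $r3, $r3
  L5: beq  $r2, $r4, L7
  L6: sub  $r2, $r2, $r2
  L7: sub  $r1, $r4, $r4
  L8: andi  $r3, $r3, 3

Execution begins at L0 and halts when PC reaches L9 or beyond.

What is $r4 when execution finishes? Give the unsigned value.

0

#0 sub  $r3, $r1, $r1 ; 0/9/7/0/15
#1 bne  $r2, $r0, L5 ; 0/9/7/0/15 ; →target
#2 and  $r4, $r1, $r0 ; 0/9/7/0/0
#5 beq  $r2, $r4, L7 ; 0/9/7/0/0 ; →fallthru
#6 sub  $r2, $r2, $r2 ; 0/9/0/0/0
#7 sub  $r1, $r4, $r4 ; 0/0/0/0/0
#8 andi  $r3, $r3, 3 ; 0/0/0/0/0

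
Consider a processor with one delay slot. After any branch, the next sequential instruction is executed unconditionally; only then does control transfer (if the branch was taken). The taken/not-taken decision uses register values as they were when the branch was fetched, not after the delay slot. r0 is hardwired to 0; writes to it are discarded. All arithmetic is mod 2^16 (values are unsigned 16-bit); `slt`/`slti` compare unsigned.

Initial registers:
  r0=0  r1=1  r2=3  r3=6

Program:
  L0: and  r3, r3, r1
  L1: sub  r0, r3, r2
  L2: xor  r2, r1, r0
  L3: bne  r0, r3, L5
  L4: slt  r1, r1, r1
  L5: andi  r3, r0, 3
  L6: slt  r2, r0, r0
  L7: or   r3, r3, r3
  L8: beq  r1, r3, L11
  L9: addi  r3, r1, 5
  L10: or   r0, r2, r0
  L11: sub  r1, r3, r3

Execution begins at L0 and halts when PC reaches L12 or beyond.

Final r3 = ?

  step pc=0: and  r3, r3, r1  regs=(0,1,3,0)
  step pc=1: sub  r0, r3, r2  regs=(0,1,3,0)
  step pc=2: xor  r2, r1, r0  regs=(0,1,1,0)
  step pc=3: bne  r0, r3, L5  cond=F  regs=(0,1,1,0)
  step pc=4: slt  r1, r1, r1  regs=(0,0,1,0)
  step pc=5: andi  r3, r0, 3  regs=(0,0,1,0)
  step pc=6: slt  r2, r0, r0  regs=(0,0,0,0)
  step pc=7: or   r3, r3, r3  regs=(0,0,0,0)
  step pc=8: beq  r1, r3, L11  cond=T  regs=(0,0,0,0)
  step pc=9: addi  r3, r1, 5  regs=(0,0,0,5)
  step pc=11: sub  r1, r3, r3  regs=(0,0,0,5)

5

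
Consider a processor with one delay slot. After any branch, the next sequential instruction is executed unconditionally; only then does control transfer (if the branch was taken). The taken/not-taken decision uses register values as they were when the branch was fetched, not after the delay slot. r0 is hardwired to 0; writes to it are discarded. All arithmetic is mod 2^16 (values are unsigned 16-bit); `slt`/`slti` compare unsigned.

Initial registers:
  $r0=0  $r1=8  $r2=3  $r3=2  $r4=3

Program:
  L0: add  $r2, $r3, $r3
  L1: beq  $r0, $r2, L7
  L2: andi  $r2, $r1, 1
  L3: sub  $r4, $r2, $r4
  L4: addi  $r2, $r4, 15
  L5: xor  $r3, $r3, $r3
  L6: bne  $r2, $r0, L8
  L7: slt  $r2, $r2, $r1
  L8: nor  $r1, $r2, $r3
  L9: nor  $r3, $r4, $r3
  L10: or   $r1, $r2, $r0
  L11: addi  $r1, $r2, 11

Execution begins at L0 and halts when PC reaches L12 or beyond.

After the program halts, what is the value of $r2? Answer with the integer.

[0] add  $r2, $r3, $r3  →  {$r0:0, $r1:8, $r2:4, $r3:2, $r4:3}
[1] beq  $r0, $r2, L7  →  {$r0:0, $r1:8, $r2:4, $r3:2, $r4:3}  ⟨branch fallthrough⟩
[2] andi  $r2, $r1, 1  →  {$r0:0, $r1:8, $r2:0, $r3:2, $r4:3}
[3] sub  $r4, $r2, $r4  →  {$r0:0, $r1:8, $r2:0, $r3:2, $r4:65533}
[4] addi  $r2, $r4, 15  →  {$r0:0, $r1:8, $r2:12, $r3:2, $r4:65533}
[5] xor  $r3, $r3, $r3  →  {$r0:0, $r1:8, $r2:12, $r3:0, $r4:65533}
[6] bne  $r2, $r0, L8  →  {$r0:0, $r1:8, $r2:12, $r3:0, $r4:65533}  ⟨branch taken⟩
[7] slt  $r2, $r2, $r1  →  {$r0:0, $r1:8, $r2:0, $r3:0, $r4:65533}
[8] nor  $r1, $r2, $r3  →  {$r0:0, $r1:65535, $r2:0, $r3:0, $r4:65533}
[9] nor  $r3, $r4, $r3  →  {$r0:0, $r1:65535, $r2:0, $r3:2, $r4:65533}
[10] or   $r1, $r2, $r0  →  {$r0:0, $r1:0, $r2:0, $r3:2, $r4:65533}
[11] addi  $r1, $r2, 11  →  {$r0:0, $r1:11, $r2:0, $r3:2, $r4:65533}

0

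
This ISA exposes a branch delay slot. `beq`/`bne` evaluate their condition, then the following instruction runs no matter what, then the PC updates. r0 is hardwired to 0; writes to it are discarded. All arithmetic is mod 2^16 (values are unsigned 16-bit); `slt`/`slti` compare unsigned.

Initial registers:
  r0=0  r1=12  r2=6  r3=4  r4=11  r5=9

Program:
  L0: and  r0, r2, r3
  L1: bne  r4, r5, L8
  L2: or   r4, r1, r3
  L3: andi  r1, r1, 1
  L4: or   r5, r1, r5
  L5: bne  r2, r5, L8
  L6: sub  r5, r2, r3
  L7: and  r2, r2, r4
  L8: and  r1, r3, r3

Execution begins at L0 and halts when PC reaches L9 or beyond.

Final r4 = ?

  step pc=0: and  r0, r2, r3  regs=(0,12,6,4,11,9)
  step pc=1: bne  r4, r5, L8  cond=T  regs=(0,12,6,4,11,9)
  step pc=2: or   r4, r1, r3  regs=(0,12,6,4,12,9)
  step pc=8: and  r1, r3, r3  regs=(0,4,6,4,12,9)

12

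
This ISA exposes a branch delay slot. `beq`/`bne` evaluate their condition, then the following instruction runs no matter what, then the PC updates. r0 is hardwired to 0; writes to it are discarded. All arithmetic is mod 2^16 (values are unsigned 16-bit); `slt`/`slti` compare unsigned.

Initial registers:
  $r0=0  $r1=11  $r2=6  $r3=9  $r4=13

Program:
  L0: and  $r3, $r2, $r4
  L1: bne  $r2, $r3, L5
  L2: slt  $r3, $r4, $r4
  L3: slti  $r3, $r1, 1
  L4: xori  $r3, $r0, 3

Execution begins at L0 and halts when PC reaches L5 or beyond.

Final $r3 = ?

  step pc=0: and  $r3, $r2, $r4  regs=(0,11,6,4,13)
  step pc=1: bne  $r2, $r3, L5  cond=T  regs=(0,11,6,4,13)
  step pc=2: slt  $r3, $r4, $r4  regs=(0,11,6,0,13)

0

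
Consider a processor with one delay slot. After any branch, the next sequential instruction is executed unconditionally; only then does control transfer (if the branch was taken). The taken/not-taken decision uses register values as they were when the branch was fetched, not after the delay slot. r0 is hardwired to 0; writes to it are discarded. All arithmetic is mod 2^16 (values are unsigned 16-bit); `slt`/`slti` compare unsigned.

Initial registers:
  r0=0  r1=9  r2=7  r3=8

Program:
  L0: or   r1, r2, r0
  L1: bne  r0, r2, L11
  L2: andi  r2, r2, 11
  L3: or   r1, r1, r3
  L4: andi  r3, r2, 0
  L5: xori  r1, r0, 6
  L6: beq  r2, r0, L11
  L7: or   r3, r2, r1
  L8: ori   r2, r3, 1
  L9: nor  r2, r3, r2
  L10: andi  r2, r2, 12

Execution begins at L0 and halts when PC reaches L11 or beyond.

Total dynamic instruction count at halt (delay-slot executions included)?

[0] or   r1, r2, r0  →  {r0:0, r1:7, r2:7, r3:8}
[1] bne  r0, r2, L11  →  {r0:0, r1:7, r2:7, r3:8}  ⟨branch taken⟩
[2] andi  r2, r2, 11  →  {r0:0, r1:7, r2:3, r3:8}

3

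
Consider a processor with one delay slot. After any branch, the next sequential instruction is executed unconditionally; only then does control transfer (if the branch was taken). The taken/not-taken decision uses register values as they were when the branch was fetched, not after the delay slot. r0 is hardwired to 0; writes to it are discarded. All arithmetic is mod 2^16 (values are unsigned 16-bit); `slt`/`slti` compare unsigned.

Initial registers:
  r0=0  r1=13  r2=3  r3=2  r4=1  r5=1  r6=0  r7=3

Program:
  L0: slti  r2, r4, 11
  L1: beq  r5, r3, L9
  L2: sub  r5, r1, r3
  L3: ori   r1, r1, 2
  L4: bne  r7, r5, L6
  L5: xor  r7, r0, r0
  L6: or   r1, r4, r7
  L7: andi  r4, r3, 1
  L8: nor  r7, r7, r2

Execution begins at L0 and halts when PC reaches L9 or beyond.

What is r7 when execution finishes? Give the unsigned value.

PC=0  slti  r2, r4, 11       | r0=0 r1=13 r2=1 r3=2 r4=1 r5=1 r6=0 r7=3
PC=1  beq  r5, r3, L9        | r0=0 r1=13 r2=1 r3=2 r4=1 r5=1 r6=0 r7=3  [not taken]
PC=2  sub  r5, r1, r3        | r0=0 r1=13 r2=1 r3=2 r4=1 r5=11 r6=0 r7=3
PC=3  ori   r1, r1, 2        | r0=0 r1=15 r2=1 r3=2 r4=1 r5=11 r6=0 r7=3
PC=4  bne  r7, r5, L6        | r0=0 r1=15 r2=1 r3=2 r4=1 r5=11 r6=0 r7=3  [TAKEN]
PC=5  xor  r7, r0, r0        | r0=0 r1=15 r2=1 r3=2 r4=1 r5=11 r6=0 r7=0
PC=6  or   r1, r4, r7        | r0=0 r1=1 r2=1 r3=2 r4=1 r5=11 r6=0 r7=0
PC=7  andi  r4, r3, 1        | r0=0 r1=1 r2=1 r3=2 r4=0 r5=11 r6=0 r7=0
PC=8  nor  r7, r7, r2        | r0=0 r1=1 r2=1 r3=2 r4=0 r5=11 r6=0 r7=65534

65534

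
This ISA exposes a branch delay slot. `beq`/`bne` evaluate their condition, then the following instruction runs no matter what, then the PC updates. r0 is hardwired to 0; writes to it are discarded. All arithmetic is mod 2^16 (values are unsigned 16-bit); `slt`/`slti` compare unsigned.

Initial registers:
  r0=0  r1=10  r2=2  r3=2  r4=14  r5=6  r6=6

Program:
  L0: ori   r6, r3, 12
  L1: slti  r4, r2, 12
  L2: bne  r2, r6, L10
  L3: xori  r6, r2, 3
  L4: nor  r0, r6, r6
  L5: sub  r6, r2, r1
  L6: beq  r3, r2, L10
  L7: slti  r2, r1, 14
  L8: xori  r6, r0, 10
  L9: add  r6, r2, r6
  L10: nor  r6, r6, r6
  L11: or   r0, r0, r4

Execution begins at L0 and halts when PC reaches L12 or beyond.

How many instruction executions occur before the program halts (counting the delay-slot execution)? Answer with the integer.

PC=0  ori   r6, r3, 12       | r0=0 r1=10 r2=2 r3=2 r4=14 r5=6 r6=14
PC=1  slti  r4, r2, 12       | r0=0 r1=10 r2=2 r3=2 r4=1 r5=6 r6=14
PC=2  bne  r2, r6, L10       | r0=0 r1=10 r2=2 r3=2 r4=1 r5=6 r6=14  [TAKEN]
PC=3  xori  r6, r2, 3        | r0=0 r1=10 r2=2 r3=2 r4=1 r5=6 r6=1
PC=10 nor  r6, r6, r6        | r0=0 r1=10 r2=2 r3=2 r4=1 r5=6 r6=65534
PC=11 or   r0, r0, r4        | r0=0 r1=10 r2=2 r3=2 r4=1 r5=6 r6=65534

6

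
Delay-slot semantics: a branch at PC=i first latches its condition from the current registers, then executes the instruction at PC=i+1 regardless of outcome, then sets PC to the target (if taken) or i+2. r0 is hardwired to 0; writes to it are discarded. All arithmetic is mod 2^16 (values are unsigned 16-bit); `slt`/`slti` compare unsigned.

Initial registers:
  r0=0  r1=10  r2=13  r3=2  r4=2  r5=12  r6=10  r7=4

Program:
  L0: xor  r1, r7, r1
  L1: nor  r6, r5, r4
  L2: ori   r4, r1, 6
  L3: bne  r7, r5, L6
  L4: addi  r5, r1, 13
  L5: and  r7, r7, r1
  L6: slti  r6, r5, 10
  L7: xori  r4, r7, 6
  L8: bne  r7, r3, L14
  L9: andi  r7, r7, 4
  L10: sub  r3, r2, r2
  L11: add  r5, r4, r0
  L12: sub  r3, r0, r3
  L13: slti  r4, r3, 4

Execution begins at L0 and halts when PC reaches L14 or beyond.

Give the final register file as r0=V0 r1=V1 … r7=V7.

  step pc=0: xor  r1, r7, r1  regs=(0,14,13,2,2,12,10,4)
  step pc=1: nor  r6, r5, r4  regs=(0,14,13,2,2,12,65521,4)
  step pc=2: ori   r4, r1, 6  regs=(0,14,13,2,14,12,65521,4)
  step pc=3: bne  r7, r5, L6  cond=T  regs=(0,14,13,2,14,12,65521,4)
  step pc=4: addi  r5, r1, 13  regs=(0,14,13,2,14,27,65521,4)
  step pc=6: slti  r6, r5, 10  regs=(0,14,13,2,14,27,0,4)
  step pc=7: xori  r4, r7, 6  regs=(0,14,13,2,2,27,0,4)
  step pc=8: bne  r7, r3, L14  cond=T  regs=(0,14,13,2,2,27,0,4)
  step pc=9: andi  r7, r7, 4  regs=(0,14,13,2,2,27,0,4)

r0=0 r1=14 r2=13 r3=2 r4=2 r5=27 r6=0 r7=4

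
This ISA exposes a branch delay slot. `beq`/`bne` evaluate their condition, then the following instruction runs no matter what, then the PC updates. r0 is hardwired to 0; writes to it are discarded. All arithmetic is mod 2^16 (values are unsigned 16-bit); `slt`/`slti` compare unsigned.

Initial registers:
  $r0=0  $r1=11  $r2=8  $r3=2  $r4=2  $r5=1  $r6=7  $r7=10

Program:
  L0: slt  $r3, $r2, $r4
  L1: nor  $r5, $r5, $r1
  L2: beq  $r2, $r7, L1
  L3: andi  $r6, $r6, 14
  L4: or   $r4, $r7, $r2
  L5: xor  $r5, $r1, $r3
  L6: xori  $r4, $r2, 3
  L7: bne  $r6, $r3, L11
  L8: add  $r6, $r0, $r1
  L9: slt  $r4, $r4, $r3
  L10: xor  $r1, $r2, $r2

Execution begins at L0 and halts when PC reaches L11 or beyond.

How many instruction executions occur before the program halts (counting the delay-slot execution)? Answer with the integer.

PC=0  slt  $r3, $r2, $r4     | $r0=0 $r1=11 $r2=8 $r3=0 $r4=2 $r5=1 $r6=7 $r7=10
PC=1  nor  $r5, $r5, $r1     | $r0=0 $r1=11 $r2=8 $r3=0 $r4=2 $r5=65524 $r6=7 $r7=10
PC=2  beq  $r2, $r7, L1      | $r0=0 $r1=11 $r2=8 $r3=0 $r4=2 $r5=65524 $r6=7 $r7=10  [not taken]
PC=3  andi  $r6, $r6, 14     | $r0=0 $r1=11 $r2=8 $r3=0 $r4=2 $r5=65524 $r6=6 $r7=10
PC=4  or   $r4, $r7, $r2     | $r0=0 $r1=11 $r2=8 $r3=0 $r4=10 $r5=65524 $r6=6 $r7=10
PC=5  xor  $r5, $r1, $r3     | $r0=0 $r1=11 $r2=8 $r3=0 $r4=10 $r5=11 $r6=6 $r7=10
PC=6  xori  $r4, $r2, 3      | $r0=0 $r1=11 $r2=8 $r3=0 $r4=11 $r5=11 $r6=6 $r7=10
PC=7  bne  $r6, $r3, L11     | $r0=0 $r1=11 $r2=8 $r3=0 $r4=11 $r5=11 $r6=6 $r7=10  [TAKEN]
PC=8  add  $r6, $r0, $r1     | $r0=0 $r1=11 $r2=8 $r3=0 $r4=11 $r5=11 $r6=11 $r7=10

9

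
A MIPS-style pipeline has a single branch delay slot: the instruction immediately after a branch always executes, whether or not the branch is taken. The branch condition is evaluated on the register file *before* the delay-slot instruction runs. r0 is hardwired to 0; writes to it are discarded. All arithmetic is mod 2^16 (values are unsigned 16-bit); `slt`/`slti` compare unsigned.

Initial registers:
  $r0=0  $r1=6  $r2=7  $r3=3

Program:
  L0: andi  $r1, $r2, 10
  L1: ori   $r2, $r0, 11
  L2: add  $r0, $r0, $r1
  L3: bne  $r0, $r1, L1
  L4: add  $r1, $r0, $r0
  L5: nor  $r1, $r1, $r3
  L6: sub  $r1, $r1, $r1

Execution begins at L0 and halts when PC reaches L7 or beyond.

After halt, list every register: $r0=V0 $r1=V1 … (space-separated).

  step pc=0: andi  $r1, $r2, 10  regs=(0,2,7,3)
  step pc=1: ori   $r2, $r0, 11  regs=(0,2,11,3)
  step pc=2: add  $r0, $r0, $r1  regs=(0,2,11,3)
  step pc=3: bne  $r0, $r1, L1  cond=T  regs=(0,2,11,3)
  step pc=4: add  $r1, $r0, $r0  regs=(0,0,11,3)
  step pc=1: ori   $r2, $r0, 11  regs=(0,0,11,3)
  step pc=2: add  $r0, $r0, $r1  regs=(0,0,11,3)
  step pc=3: bne  $r0, $r1, L1  cond=F  regs=(0,0,11,3)
  step pc=4: add  $r1, $r0, $r0  regs=(0,0,11,3)
  step pc=5: nor  $r1, $r1, $r3  regs=(0,65532,11,3)
  step pc=6: sub  $r1, $r1, $r1  regs=(0,0,11,3)

$r0=0 $r1=0 $r2=11 $r3=3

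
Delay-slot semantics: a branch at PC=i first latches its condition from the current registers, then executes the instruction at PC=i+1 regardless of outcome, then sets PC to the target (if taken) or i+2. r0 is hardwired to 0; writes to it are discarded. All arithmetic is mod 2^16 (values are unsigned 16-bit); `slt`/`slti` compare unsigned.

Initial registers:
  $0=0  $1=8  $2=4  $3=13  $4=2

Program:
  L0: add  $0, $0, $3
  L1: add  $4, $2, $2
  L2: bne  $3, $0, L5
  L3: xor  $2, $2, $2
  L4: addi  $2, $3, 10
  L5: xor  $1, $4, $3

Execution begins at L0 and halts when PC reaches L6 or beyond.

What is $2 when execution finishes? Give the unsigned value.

  step pc=0: add  $0, $0, $3  regs=(0,8,4,13,2)
  step pc=1: add  $4, $2, $2  regs=(0,8,4,13,8)
  step pc=2: bne  $3, $0, L5  cond=T  regs=(0,8,4,13,8)
  step pc=3: xor  $2, $2, $2  regs=(0,8,0,13,8)
  step pc=5: xor  $1, $4, $3  regs=(0,5,0,13,8)

0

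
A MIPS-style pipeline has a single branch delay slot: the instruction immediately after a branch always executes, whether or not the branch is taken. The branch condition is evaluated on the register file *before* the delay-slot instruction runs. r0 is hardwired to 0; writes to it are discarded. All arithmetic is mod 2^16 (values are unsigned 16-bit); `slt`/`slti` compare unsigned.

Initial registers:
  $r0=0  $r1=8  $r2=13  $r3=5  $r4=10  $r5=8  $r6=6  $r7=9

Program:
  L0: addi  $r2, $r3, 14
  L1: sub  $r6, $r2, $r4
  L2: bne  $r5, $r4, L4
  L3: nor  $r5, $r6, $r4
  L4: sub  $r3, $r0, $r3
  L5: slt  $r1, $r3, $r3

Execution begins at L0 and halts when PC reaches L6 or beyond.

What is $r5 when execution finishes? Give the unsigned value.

#0 addi  $r2, $r3, 14 ; 0/8/19/5/10/8/6/9
#1 sub  $r6, $r2, $r4 ; 0/8/19/5/10/8/9/9
#2 bne  $r5, $r4, L4 ; 0/8/19/5/10/8/9/9 ; →target
#3 nor  $r5, $r6, $r4 ; 0/8/19/5/10/65524/9/9
#4 sub  $r3, $r0, $r3 ; 0/8/19/65531/10/65524/9/9
#5 slt  $r1, $r3, $r3 ; 0/0/19/65531/10/65524/9/9

65524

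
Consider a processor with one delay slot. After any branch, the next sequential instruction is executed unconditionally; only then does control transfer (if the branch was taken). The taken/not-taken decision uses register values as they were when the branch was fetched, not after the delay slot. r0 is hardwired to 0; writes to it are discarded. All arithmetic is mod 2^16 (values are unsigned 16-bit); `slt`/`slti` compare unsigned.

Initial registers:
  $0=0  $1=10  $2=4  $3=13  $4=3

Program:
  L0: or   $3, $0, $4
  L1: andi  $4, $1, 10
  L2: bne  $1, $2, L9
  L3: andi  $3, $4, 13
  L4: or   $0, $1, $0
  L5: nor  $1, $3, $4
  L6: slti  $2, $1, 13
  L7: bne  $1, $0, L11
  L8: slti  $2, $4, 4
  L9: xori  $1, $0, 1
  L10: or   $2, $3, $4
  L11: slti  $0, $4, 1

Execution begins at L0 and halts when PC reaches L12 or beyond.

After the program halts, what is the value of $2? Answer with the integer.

PC=0  or   $3, $0, $4        | $0=0 $1=10 $2=4 $3=3 $4=3
PC=1  andi  $4, $1, 10       | $0=0 $1=10 $2=4 $3=3 $4=10
PC=2  bne  $1, $2, L9        | $0=0 $1=10 $2=4 $3=3 $4=10  [TAKEN]
PC=3  andi  $3, $4, 13       | $0=0 $1=10 $2=4 $3=8 $4=10
PC=9  xori  $1, $0, 1        | $0=0 $1=1 $2=4 $3=8 $4=10
PC=10 or   $2, $3, $4        | $0=0 $1=1 $2=10 $3=8 $4=10
PC=11 slti  $0, $4, 1        | $0=0 $1=1 $2=10 $3=8 $4=10

10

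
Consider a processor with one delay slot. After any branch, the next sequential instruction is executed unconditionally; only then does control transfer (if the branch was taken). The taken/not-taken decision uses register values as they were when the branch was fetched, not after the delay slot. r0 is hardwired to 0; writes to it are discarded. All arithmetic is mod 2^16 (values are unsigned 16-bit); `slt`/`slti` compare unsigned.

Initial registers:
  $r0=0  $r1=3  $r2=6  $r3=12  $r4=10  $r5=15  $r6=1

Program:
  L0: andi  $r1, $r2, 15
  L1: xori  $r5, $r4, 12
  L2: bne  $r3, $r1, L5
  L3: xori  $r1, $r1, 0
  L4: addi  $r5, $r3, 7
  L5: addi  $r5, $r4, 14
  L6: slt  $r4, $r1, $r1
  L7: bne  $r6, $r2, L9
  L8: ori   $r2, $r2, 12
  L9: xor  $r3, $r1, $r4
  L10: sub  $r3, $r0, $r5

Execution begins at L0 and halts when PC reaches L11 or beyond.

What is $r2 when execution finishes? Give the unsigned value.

14

PC=0  andi  $r1, $r2, 15     | $r0=0 $r1=6 $r2=6 $r3=12 $r4=10 $r5=15 $r6=1
PC=1  xori  $r5, $r4, 12     | $r0=0 $r1=6 $r2=6 $r3=12 $r4=10 $r5=6 $r6=1
PC=2  bne  $r3, $r1, L5      | $r0=0 $r1=6 $r2=6 $r3=12 $r4=10 $r5=6 $r6=1  [TAKEN]
PC=3  xori  $r1, $r1, 0      | $r0=0 $r1=6 $r2=6 $r3=12 $r4=10 $r5=6 $r6=1
PC=5  addi  $r5, $r4, 14     | $r0=0 $r1=6 $r2=6 $r3=12 $r4=10 $r5=24 $r6=1
PC=6  slt  $r4, $r1, $r1     | $r0=0 $r1=6 $r2=6 $r3=12 $r4=0 $r5=24 $r6=1
PC=7  bne  $r6, $r2, L9      | $r0=0 $r1=6 $r2=6 $r3=12 $r4=0 $r5=24 $r6=1  [TAKEN]
PC=8  ori   $r2, $r2, 12     | $r0=0 $r1=6 $r2=14 $r3=12 $r4=0 $r5=24 $r6=1
PC=9  xor  $r3, $r1, $r4     | $r0=0 $r1=6 $r2=14 $r3=6 $r4=0 $r5=24 $r6=1
PC=10 sub  $r3, $r0, $r5     | $r0=0 $r1=6 $r2=14 $r3=65512 $r4=0 $r5=24 $r6=1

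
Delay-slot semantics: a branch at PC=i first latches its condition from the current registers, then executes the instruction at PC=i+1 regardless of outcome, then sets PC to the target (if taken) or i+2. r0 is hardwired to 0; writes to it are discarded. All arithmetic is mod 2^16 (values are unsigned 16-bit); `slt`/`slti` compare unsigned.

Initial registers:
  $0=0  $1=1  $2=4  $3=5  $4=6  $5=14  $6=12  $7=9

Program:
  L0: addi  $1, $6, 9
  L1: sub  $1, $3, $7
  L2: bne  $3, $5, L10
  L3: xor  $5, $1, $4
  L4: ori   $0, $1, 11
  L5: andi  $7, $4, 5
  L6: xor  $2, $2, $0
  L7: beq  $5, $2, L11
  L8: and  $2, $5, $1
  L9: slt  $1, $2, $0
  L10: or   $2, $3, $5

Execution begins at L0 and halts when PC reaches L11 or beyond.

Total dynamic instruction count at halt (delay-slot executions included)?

#0 addi  $1, $6, 9 ; 0/21/4/5/6/14/12/9
#1 sub  $1, $3, $7 ; 0/65532/4/5/6/14/12/9
#2 bne  $3, $5, L10 ; 0/65532/4/5/6/14/12/9 ; →target
#3 xor  $5, $1, $4 ; 0/65532/4/5/6/65530/12/9
#10 or   $2, $3, $5 ; 0/65532/65535/5/6/65530/12/9

5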